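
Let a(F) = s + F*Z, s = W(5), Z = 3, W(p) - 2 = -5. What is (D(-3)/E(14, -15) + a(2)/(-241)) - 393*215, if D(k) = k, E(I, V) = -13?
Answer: -264722151/3133 ≈ -84495.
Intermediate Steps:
W(p) = -3 (W(p) = 2 - 5 = -3)
s = -3
a(F) = -3 + 3*F (a(F) = -3 + F*3 = -3 + 3*F)
(D(-3)/E(14, -15) + a(2)/(-241)) - 393*215 = (-3/(-13) + (-3 + 3*2)/(-241)) - 393*215 = (-3*(-1/13) + (-3 + 6)*(-1/241)) - 84495 = (3/13 + 3*(-1/241)) - 84495 = (3/13 - 3/241) - 84495 = 684/3133 - 84495 = -264722151/3133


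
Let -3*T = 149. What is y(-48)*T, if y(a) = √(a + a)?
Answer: -596*I*√6/3 ≈ -486.63*I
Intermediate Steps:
y(a) = √2*√a (y(a) = √(2*a) = √2*√a)
T = -149/3 (T = -⅓*149 = -149/3 ≈ -49.667)
y(-48)*T = (√2*√(-48))*(-149/3) = (√2*(4*I*√3))*(-149/3) = (4*I*√6)*(-149/3) = -596*I*√6/3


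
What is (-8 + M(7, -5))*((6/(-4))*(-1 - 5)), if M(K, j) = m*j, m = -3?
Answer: 63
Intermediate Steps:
M(K, j) = -3*j
(-8 + M(7, -5))*((6/(-4))*(-1 - 5)) = (-8 - 3*(-5))*((6/(-4))*(-1 - 5)) = (-8 + 15)*((6*(-¼))*(-6)) = 7*(-3/2*(-6)) = 7*9 = 63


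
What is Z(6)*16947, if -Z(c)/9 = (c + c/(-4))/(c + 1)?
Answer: -196101/2 ≈ -98051.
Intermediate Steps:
Z(c) = -27*c/(4*(1 + c)) (Z(c) = -9*(c + c/(-4))/(c + 1) = -9*(c + c*(-¼))/(1 + c) = -9*(c - c/4)/(1 + c) = -9*3*c/4/(1 + c) = -27*c/(4*(1 + c)))
Z(6)*16947 = -27*6/(4 + 4*6)*16947 = -27*6/(4 + 24)*16947 = -27*6/28*16947 = -27*6*1/28*16947 = -81/14*16947 = -196101/2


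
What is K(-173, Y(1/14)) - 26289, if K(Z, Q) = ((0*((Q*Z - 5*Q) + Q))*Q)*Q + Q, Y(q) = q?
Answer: -368045/14 ≈ -26289.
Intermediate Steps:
K(Z, Q) = Q (K(Z, Q) = ((0*((-5*Q + Q*Z) + Q))*Q)*Q + Q = ((0*(-4*Q + Q*Z))*Q)*Q + Q = (0*Q)*Q + Q = 0*Q + Q = 0 + Q = Q)
K(-173, Y(1/14)) - 26289 = 1/14 - 26289 = -368045/14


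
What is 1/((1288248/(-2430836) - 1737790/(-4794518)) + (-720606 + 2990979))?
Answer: 1456835869631/3307560579811025860 ≈ 4.4046e-7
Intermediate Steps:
1/((1288248/(-2430836) - 1737790/(-4794518)) + (-720606 + 2990979)) = 1/((1288248*(-1/2430836) - 1737790*(-1/4794518)) + 2270373) = 1/((-322062/607709 + 868895/2397259) + 2270373) = 1/(-244030716503/1456835869631 + 2270373) = 1/(3307560579811025860/1456835869631) = 1456835869631/3307560579811025860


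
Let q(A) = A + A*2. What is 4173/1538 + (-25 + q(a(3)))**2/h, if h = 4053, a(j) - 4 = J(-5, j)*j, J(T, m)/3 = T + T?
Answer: 140090051/6233514 ≈ 22.474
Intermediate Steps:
J(T, m) = 6*T (J(T, m) = 3*(T + T) = 3*(2*T) = 6*T)
a(j) = 4 - 30*j (a(j) = 4 + (6*(-5))*j = 4 - 30*j)
q(A) = 3*A (q(A) = A + 2*A = 3*A)
4173/1538 + (-25 + q(a(3)))**2/h = 4173/1538 + (-25 + 3*(4 - 30*3))**2/4053 = 4173*(1/1538) + (-25 + 3*(4 - 90))**2*(1/4053) = 4173/1538 + (-25 + 3*(-86))**2*(1/4053) = 4173/1538 + (-25 - 258)**2*(1/4053) = 4173/1538 + (-283)**2*(1/4053) = 4173/1538 + 80089*(1/4053) = 4173/1538 + 80089/4053 = 140090051/6233514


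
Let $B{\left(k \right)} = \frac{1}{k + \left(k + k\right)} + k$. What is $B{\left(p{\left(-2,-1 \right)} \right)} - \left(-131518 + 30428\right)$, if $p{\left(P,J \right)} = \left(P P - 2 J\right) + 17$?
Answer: $\frac{6976798}{69} \approx 1.0111 \cdot 10^{5}$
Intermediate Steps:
$p{\left(P,J \right)} = 17 + P^{2} - 2 J$ ($p{\left(P,J \right)} = \left(P^{2} - 2 J\right) + 17 = 17 + P^{2} - 2 J$)
$B{\left(k \right)} = k + \frac{1}{3 k}$ ($B{\left(k \right)} = \frac{1}{k + 2 k} + k = \frac{1}{3 k} + k = k + \frac{1}{3 k}$)
$B{\left(p{\left(-2,-1 \right)} \right)} - \left(-131518 + 30428\right) = \left(\left(17 + \left(-2\right)^{2} - -2\right) + \frac{1}{3 \left(17 + \left(-2\right)^{2} - -2\right)}\right) - \left(-131518 + 30428\right) = \left(\left(17 + 4 + 2\right) + \frac{1}{3 \left(17 + 4 + 2\right)}\right) - -101090 = \left(23 + \frac{1}{3 \cdot 23}\right) + 101090 = \left(23 + \frac{1}{3} \cdot \frac{1}{23}\right) + 101090 = \left(23 + \frac{1}{69}\right) + 101090 = \frac{1588}{69} + 101090 = \frac{6976798}{69}$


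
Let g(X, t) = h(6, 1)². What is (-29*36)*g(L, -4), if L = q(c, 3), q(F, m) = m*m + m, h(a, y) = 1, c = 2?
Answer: -1044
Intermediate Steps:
q(F, m) = m + m² (q(F, m) = m² + m = m + m²)
L = 12 (L = 3*(1 + 3) = 3*4 = 12)
g(X, t) = 1 (g(X, t) = 1² = 1)
(-29*36)*g(L, -4) = -29*36*1 = -1044*1 = -1044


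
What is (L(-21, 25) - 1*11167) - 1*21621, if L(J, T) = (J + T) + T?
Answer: -32759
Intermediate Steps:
L(J, T) = J + 2*T
(L(-21, 25) - 1*11167) - 1*21621 = ((-21 + 2*25) - 1*11167) - 1*21621 = ((-21 + 50) - 11167) - 21621 = (29 - 11167) - 21621 = -11138 - 21621 = -32759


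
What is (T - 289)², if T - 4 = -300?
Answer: 342225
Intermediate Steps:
T = -296 (T = 4 - 300 = -296)
(T - 289)² = (-296 - 289)² = (-585)² = 342225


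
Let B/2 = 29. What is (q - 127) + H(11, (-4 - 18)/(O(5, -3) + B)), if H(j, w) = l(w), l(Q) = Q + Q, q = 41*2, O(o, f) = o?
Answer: -2879/63 ≈ -45.698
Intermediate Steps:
B = 58 (B = 2*29 = 58)
q = 82
l(Q) = 2*Q
H(j, w) = 2*w
(q - 127) + H(11, (-4 - 18)/(O(5, -3) + B)) = (82 - 127) + 2*((-4 - 18)/(5 + 58)) = -45 + 2*(-22/63) = -45 - 44/63 = -2879/63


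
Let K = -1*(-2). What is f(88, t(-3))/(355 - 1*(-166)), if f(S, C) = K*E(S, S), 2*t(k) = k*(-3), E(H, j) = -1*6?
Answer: -12/521 ≈ -0.023033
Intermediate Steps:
E(H, j) = -6
K = 2
t(k) = -3*k/2 (t(k) = (k*(-3))/2 = (-3*k)/2 = -3*k/2)
f(S, C) = -12 (f(S, C) = 2*(-6) = -12)
f(88, t(-3))/(355 - 1*(-166)) = -12/(355 - 1*(-166)) = -12/(355 + 166) = -12/521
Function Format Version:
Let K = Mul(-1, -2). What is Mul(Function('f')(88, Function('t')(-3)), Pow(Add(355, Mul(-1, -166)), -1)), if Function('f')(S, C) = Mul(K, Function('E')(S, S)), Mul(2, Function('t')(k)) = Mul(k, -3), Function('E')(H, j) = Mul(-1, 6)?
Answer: Rational(-12, 521) ≈ -0.023033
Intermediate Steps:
Function('E')(H, j) = -6
K = 2
Function('t')(k) = Mul(Rational(-3, 2), k) (Function('t')(k) = Mul(Rational(1, 2), Mul(k, -3)) = Mul(Rational(1, 2), Mul(-3, k)) = Mul(Rational(-3, 2), k))
Function('f')(S, C) = -12 (Function('f')(S, C) = Mul(2, -6) = -12)
Mul(Function('f')(88, Function('t')(-3)), Pow(Add(355, Mul(-1, -166)), -1)) = Mul(-12, Pow(Add(355, Mul(-1, -166)), -1)) = Mul(-12, Pow(Add(355, 166), -1)) = Mul(-12, Pow(521, -1)) = Mul(-12, Rational(1, 521)) = Rational(-12, 521)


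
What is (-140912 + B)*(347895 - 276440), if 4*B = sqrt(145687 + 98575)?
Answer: -10068866960 + 71455*sqrt(244262)/4 ≈ -1.0060e+10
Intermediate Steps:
B = sqrt(244262)/4 (B = sqrt(145687 + 98575)/4 = sqrt(244262)/4 ≈ 123.56)
(-140912 + B)*(347895 - 276440) = (-140912 + sqrt(244262)/4)*(347895 - 276440) = (-140912 + sqrt(244262)/4)*71455 = -10068866960 + 71455*sqrt(244262)/4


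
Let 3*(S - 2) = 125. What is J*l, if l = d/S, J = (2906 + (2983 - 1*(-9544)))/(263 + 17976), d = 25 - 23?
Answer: 66/1703 ≈ 0.038755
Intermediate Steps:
d = 2
S = 131/3 (S = 2 + (⅓)*125 = 2 + 125/3 = 131/3 ≈ 43.667)
J = 11/13 (J = (2906 + (2983 + 9544))/18239 = (2906 + 12527)*(1/18239) = 15433*(1/18239) = 11/13 ≈ 0.84615)
l = 6/131 (l = 2/(131/3) = 2*(3/131) = 6/131 ≈ 0.045802)
J*l = (11/13)*(6/131) = 66/1703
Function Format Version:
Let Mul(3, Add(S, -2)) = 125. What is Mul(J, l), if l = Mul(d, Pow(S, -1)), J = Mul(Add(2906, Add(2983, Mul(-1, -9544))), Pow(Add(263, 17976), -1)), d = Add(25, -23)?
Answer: Rational(66, 1703) ≈ 0.038755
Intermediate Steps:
d = 2
S = Rational(131, 3) (S = Add(2, Mul(Rational(1, 3), 125)) = Add(2, Rational(125, 3)) = Rational(131, 3) ≈ 43.667)
J = Rational(11, 13) (J = Mul(Add(2906, Add(2983, 9544)), Pow(18239, -1)) = Mul(Add(2906, 12527), Rational(1, 18239)) = Mul(15433, Rational(1, 18239)) = Rational(11, 13) ≈ 0.84615)
l = Rational(6, 131) (l = Mul(2, Pow(Rational(131, 3), -1)) = Mul(2, Rational(3, 131)) = Rational(6, 131) ≈ 0.045802)
Mul(J, l) = Mul(Rational(11, 13), Rational(6, 131)) = Rational(66, 1703)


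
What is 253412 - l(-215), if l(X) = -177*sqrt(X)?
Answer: 253412 + 177*I*sqrt(215) ≈ 2.5341e+5 + 2595.3*I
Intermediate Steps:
253412 - l(-215) = 253412 - (-177)*sqrt(-215) = 253412 - (-177)*I*sqrt(215) = 253412 + 177*I*sqrt(215)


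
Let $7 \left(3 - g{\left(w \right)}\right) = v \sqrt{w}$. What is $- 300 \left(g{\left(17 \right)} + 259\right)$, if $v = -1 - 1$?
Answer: $-78600 - \frac{600 \sqrt{17}}{7} \approx -78953.0$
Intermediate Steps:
$v = -2$
$g{\left(w \right)} = 3 + \frac{2 \sqrt{w}}{7}$ ($g{\left(w \right)} = 3 - \frac{\left(-2\right) \sqrt{w}}{7} = 3 + \frac{2 \sqrt{w}}{7}$)
$- 300 \left(g{\left(17 \right)} + 259\right) = - 300 \left(\left(3 + \frac{2 \sqrt{17}}{7}\right) + 259\right) = - 300 \left(262 + \frac{2 \sqrt{17}}{7}\right) = -78600 - \frac{600 \sqrt{17}}{7}$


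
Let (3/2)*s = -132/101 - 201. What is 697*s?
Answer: -9494534/101 ≈ -94005.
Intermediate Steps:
s = -13622/101 (s = 2*(-132/101 - 201)/3 = (⅔)*(-20433/101) = -13622/101 ≈ -134.87)
697*s = 697*(-13622/101) = -9494534/101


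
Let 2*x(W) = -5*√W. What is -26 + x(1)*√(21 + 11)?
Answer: -26 - 10*√2 ≈ -40.142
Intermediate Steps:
x(W) = -5*√W/2 (x(W) = (-5*√W)/2 = -5*√W/2)
-26 + x(1)*√(21 + 11) = -26 + (-5*√1/2)*√(21 + 11) = -26 + (-5/2*1)*√32 = -26 - 10*√2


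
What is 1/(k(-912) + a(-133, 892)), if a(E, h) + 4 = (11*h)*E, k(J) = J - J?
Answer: -1/1305000 ≈ -7.6628e-7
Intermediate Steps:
k(J) = 0
a(E, h) = -4 + 11*E*h (a(E, h) = -4 + (11*h)*E = -4 + 11*E*h)
1/(k(-912) + a(-133, 892)) = 1/(0 + (-4 + 11*(-133)*892)) = 1/(0 + (-4 - 1304996)) = 1/(0 - 1305000) = 1/(-1305000) = -1/1305000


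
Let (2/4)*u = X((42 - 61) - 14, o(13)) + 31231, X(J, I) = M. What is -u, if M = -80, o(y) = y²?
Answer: -62302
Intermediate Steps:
X(J, I) = -80
u = 62302 (u = 2*(-80 + 31231) = 2*31151 = 62302)
-u = -1*62302 = -62302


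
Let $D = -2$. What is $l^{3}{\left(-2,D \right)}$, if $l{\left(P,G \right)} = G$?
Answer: $-8$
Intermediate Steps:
$l^{3}{\left(-2,D \right)} = \left(-2\right)^{3} = -8$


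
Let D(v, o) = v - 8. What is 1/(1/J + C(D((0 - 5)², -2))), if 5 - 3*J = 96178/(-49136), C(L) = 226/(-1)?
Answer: -170929/38556250 ≈ -0.0044332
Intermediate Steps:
D(v, o) = -8 + v
C(L) = -226 (C(L) = 226*(-1) = -226)
J = 170929/73704 (J = 5/3 - 96178/(3*(-49136)) = 5/3 - 96178*(-1)/(3*49136) = 5/3 - ⅓*(-48089/24568) = 5/3 + 48089/73704 = 170929/73704 ≈ 2.3191)
1/(1/J + C(D((0 - 5)², -2))) = 1/(1/(170929/73704) - 226) = 1/(73704/170929 - 226) = 1/(-38556250/170929) = -170929/38556250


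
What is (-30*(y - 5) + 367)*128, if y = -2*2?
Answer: 81536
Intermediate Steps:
y = -4
(-30*(y - 5) + 367)*128 = (-30*(-4 - 5) + 367)*128 = (-30*(-9) + 367)*128 = (270 + 367)*128 = 637*128 = 81536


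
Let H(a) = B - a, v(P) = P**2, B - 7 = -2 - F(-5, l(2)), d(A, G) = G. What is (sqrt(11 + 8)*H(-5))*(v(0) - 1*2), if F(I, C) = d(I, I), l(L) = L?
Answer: -30*sqrt(19) ≈ -130.77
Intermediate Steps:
F(I, C) = I
B = 10 (B = 7 + (-2 - 1*(-5)) = 7 + (-2 + 5) = 7 + 3 = 10)
H(a) = 10 - a
(sqrt(11 + 8)*H(-5))*(v(0) - 1*2) = (sqrt(11 + 8)*(10 - 1*(-5)))*(0**2 - 1*2) = (sqrt(19)*(10 + 5))*(0 - 2) = (sqrt(19)*15)*(-2) = (15*sqrt(19))*(-2) = -30*sqrt(19)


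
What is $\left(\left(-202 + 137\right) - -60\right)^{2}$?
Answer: $25$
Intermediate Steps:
$\left(\left(-202 + 137\right) - -60\right)^{2} = \left(-65 + 60\right)^{2} = \left(-5\right)^{2} = 25$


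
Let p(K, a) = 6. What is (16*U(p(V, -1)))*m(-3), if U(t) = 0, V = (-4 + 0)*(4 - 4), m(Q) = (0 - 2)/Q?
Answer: 0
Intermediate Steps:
m(Q) = -2/Q
V = 0 (V = -4*0 = 0)
(16*U(p(V, -1)))*m(-3) = (16*0)*(-2/(-3)) = 0*(-2*(-1/3)) = 0*(2/3) = 0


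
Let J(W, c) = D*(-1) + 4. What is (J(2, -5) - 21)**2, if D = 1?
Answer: 324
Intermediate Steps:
J(W, c) = 3 (J(W, c) = 1*(-1) + 4 = -1 + 4 = 3)
(J(2, -5) - 21)**2 = (3 - 21)**2 = (-18)**2 = 324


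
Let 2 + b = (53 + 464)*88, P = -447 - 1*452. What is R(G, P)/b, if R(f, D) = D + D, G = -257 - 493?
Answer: -899/22747 ≈ -0.039522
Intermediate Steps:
G = -750
P = -899 (P = -447 - 452 = -899)
R(f, D) = 2*D
b = 45494 (b = -2 + (53 + 464)*88 = -2 + 517*88 = -2 + 45496 = 45494)
R(G, P)/b = (2*(-899))/45494 = -1798*1/45494 = -899/22747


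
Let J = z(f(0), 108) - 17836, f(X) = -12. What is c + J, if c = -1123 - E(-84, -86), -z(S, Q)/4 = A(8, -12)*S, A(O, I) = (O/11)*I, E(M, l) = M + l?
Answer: -211287/11 ≈ -19208.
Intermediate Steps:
A(O, I) = I*O/11 (A(O, I) = (O*(1/11))*I = (O/11)*I = I*O/11)
z(S, Q) = 384*S/11 (z(S, Q) = -4*(1/11)*(-12)*8*S = -(-384)*S/11 = 384*S/11)
J = -200804/11 (J = (384/11)*(-12) - 17836 = -4608/11 - 17836 = -200804/11 ≈ -18255.)
c = -953 (c = -1123 - (-84 - 86) = -1123 - 1*(-170) = -1123 + 170 = -953)
c + J = -953 - 200804/11 = -211287/11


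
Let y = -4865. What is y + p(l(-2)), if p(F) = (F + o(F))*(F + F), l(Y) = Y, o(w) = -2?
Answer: -4849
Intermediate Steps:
p(F) = 2*F*(-2 + F) (p(F) = (F - 2)*(F + F) = (-2 + F)*(2*F) = 2*F*(-2 + F))
y + p(l(-2)) = -4865 + 2*(-2)*(-2 - 2) = -4865 + 2*(-2)*(-4) = -4865 + 16 = -4849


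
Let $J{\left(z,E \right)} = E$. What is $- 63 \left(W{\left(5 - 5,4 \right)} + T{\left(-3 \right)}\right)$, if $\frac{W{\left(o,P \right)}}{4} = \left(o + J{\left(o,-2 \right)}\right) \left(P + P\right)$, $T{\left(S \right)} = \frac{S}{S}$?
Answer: $3969$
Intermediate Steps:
$T{\left(S \right)} = 1$
$W{\left(o,P \right)} = 8 P \left(-2 + o\right)$ ($W{\left(o,P \right)} = 4 \left(o - 2\right) \left(P + P\right) = 4 \left(-2 + o\right) 2 P = 4 \cdot 2 P \left(-2 + o\right) = 8 P \left(-2 + o\right)$)
$- 63 \left(W{\left(5 - 5,4 \right)} + T{\left(-3 \right)}\right) = - 63 \left(8 \cdot 4 \left(-2 + \left(5 - 5\right)\right) + 1\right) = - 63 \left(8 \cdot 4 \left(-2 + 0\right) + 1\right) = - 63 \left(8 \cdot 4 \left(-2\right) + 1\right) = - 63 \left(-64 + 1\right) = \left(-63\right) \left(-63\right) = 3969$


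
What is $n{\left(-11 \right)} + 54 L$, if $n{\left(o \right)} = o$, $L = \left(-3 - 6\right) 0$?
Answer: $-11$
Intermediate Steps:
$L = 0$ ($L = \left(-9\right) 0 = 0$)
$n{\left(-11 \right)} + 54 L = -11 + 54 \cdot 0 = -11 + 0 = -11$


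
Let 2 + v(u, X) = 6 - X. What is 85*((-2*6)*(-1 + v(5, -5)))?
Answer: -8160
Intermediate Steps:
v(u, X) = 4 - X (v(u, X) = -2 + (6 - X) = 4 - X)
85*((-2*6)*(-1 + v(5, -5))) = 85*((-2*6)*(-1 + (4 - 1*(-5)))) = 85*(-12*(-1 + (4 + 5))) = 85*(-12*(-1 + 9)) = 85*(-12*8) = 85*(-96) = -8160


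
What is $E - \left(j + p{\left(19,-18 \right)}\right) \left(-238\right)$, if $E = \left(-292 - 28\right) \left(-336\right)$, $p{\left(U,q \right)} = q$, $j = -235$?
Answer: $47306$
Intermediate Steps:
$E = 107520$ ($E = \left(-320\right) \left(-336\right) = 107520$)
$E - \left(j + p{\left(19,-18 \right)}\right) \left(-238\right) = 107520 - \left(-235 - 18\right) \left(-238\right) = 107520 - \left(-253\right) \left(-238\right) = 107520 - 60214 = 47306$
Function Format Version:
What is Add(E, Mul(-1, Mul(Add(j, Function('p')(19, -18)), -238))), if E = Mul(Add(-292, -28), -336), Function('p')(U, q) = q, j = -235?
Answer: 47306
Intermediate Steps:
E = 107520 (E = Mul(-320, -336) = 107520)
Add(E, Mul(-1, Mul(Add(j, Function('p')(19, -18)), -238))) = Add(107520, Mul(-1, Mul(Add(-235, -18), -238))) = Add(107520, Mul(-1, Mul(-253, -238))) = Add(107520, Mul(-1, 60214)) = Add(107520, -60214) = 47306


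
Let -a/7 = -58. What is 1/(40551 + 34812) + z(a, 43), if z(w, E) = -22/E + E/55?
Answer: 48159322/178233495 ≈ 0.27020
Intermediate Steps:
a = 406 (a = -7*(-58) = 406)
z(w, E) = -22/E + E/55 (z(w, E) = -22/E + E*(1/55) = -22/E + E/55)
1/(40551 + 34812) + z(a, 43) = 1/(40551 + 34812) + (-22/43 + (1/55)*43) = 1/75363 + (-22*1/43 + 43/55) = 1/75363 + (-22/43 + 43/55) = 1/75363 + 639/2365 = 48159322/178233495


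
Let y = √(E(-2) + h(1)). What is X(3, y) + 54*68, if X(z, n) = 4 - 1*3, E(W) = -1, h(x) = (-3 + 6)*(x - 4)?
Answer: 3673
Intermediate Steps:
h(x) = -12 + 3*x (h(x) = 3*(-4 + x) = -12 + 3*x)
y = I*√10 (y = √(-1 + (-12 + 3*1)) = √(-1 + (-12 + 3)) = √(-1 - 9) = √(-10) = I*√10 ≈ 3.1623*I)
X(z, n) = 1 (X(z, n) = 4 - 3 = 1)
X(3, y) + 54*68 = 1 + 54*68 = 1 + 3672 = 3673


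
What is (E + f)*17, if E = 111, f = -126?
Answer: -255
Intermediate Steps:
(E + f)*17 = (111 - 126)*17 = -15*17 = -255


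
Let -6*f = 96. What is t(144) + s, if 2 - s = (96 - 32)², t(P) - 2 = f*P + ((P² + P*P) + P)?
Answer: 35220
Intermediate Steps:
f = -16 (f = -⅙*96 = -16)
t(P) = 2 - 15*P + 2*P² (t(P) = 2 + (-16*P + ((P² + P*P) + P)) = 2 + (-16*P + ((P² + P²) + P)) = 2 + (-16*P + (2*P² + P)) = 2 + (-16*P + (P + 2*P²)) = 2 + (-15*P + 2*P²) = 2 - 15*P + 2*P²)
s = -4094 (s = 2 - (96 - 32)² = 2 - 1*64² = 2 - 1*4096 = 2 - 4096 = -4094)
t(144) + s = (2 - 15*144 + 2*144²) - 4094 = (2 - 2160 + 2*20736) - 4094 = (2 - 2160 + 41472) - 4094 = 39314 - 4094 = 35220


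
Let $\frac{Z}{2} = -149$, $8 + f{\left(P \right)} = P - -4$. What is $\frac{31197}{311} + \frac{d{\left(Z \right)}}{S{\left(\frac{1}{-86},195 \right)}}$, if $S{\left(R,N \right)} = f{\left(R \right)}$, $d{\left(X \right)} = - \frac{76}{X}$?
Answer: $\frac{1602665437}{15986955} \approx 100.25$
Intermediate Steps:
$f{\left(P \right)} = -4 + P$ ($f{\left(P \right)} = -8 + \left(P - -4\right) = -8 + \left(P + 4\right) = -8 + \left(4 + P\right) = -4 + P$)
$Z = -298$ ($Z = 2 \left(-149\right) = -298$)
$S{\left(R,N \right)} = -4 + R$
$\frac{31197}{311} + \frac{d{\left(Z \right)}}{S{\left(\frac{1}{-86},195 \right)}} = \frac{31197}{311} + \frac{\left(-76\right) \frac{1}{-298}}{-4 + \frac{1}{-86}} = 31197 \cdot \frac{1}{311} + \frac{\left(-76\right) \left(- \frac{1}{298}\right)}{-4 - \frac{1}{86}} = \frac{31197}{311} + \frac{38}{149 \left(- \frac{345}{86}\right)} = \frac{31197}{311} + \frac{38}{149} \left(- \frac{86}{345}\right) = \frac{31197}{311} - \frac{3268}{51405} = \frac{1602665437}{15986955}$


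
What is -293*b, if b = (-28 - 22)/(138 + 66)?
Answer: 7325/102 ≈ 71.814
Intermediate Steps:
b = -25/102 (b = -50/204 = -50*1/204 = -25/102 ≈ -0.24510)
-293*b = -293*(-25/102) = 7325/102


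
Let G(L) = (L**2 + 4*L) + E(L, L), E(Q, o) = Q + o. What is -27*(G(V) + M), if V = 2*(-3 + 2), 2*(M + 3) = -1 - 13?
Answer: 486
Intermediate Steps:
M = -10 (M = -3 + (-1 - 13)/2 = -3 + (1/2)*(-14) = -3 - 7 = -10)
V = -2 (V = 2*(-1) = -2)
G(L) = L**2 + 6*L (G(L) = (L**2 + 4*L) + (L + L) = (L**2 + 4*L) + 2*L = L**2 + 6*L)
-27*(G(V) + M) = -27*(-2*(6 - 2) - 10) = -27*(-2*4 - 10) = -27*(-8 - 10) = -27*(-18) = 486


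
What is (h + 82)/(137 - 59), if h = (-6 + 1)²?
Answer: 107/78 ≈ 1.3718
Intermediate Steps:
h = 25 (h = (-5)² = 25)
(h + 82)/(137 - 59) = (25 + 82)/(137 - 59) = 107/78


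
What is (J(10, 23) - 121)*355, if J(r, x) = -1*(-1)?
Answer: -42600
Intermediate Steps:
J(r, x) = 1
(J(10, 23) - 121)*355 = (1 - 121)*355 = -120*355 = -42600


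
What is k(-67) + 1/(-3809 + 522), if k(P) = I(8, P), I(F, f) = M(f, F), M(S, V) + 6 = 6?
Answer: -1/3287 ≈ -0.00030423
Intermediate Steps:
M(S, V) = 0 (M(S, V) = -6 + 6 = 0)
I(F, f) = 0
k(P) = 0
k(-67) + 1/(-3809 + 522) = 0 + 1/(-3809 + 522) = 0 + 1/(-3287) = 0 - 1/3287 = -1/3287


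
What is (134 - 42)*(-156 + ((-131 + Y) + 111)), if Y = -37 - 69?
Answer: -25944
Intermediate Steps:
Y = -106
(134 - 42)*(-156 + ((-131 + Y) + 111)) = (134 - 42)*(-156 + ((-131 - 106) + 111)) = 92*(-156 + (-237 + 111)) = 92*(-156 - 126) = 92*(-282) = -25944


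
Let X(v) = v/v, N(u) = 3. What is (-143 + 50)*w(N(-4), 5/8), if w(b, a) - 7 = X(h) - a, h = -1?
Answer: -5487/8 ≈ -685.88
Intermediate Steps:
X(v) = 1
w(b, a) = 8 - a (w(b, a) = 7 + (1 - a) = 8 - a)
(-143 + 50)*w(N(-4), 5/8) = (-143 + 50)*(8 - 5/8) = -93*(8 - 5/8) = -93*59/8 = -5487/8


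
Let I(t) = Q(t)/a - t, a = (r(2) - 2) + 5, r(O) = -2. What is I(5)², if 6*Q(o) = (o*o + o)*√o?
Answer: 150 - 50*√5 ≈ 38.197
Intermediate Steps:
Q(o) = √o*(o + o²)/6 (Q(o) = ((o*o + o)*√o)/6 = ((o² + o)*√o)/6 = ((o + o²)*√o)/6 = (√o*(o + o²))/6 = √o*(o + o²)/6)
a = 1 (a = (-2 - 2) + 5 = -4 + 5 = 1)
I(t) = -t + t^(3/2)*(1 + t)/6 (I(t) = (t^(3/2)*(1 + t)/6)/1 - t = (t^(3/2)*(1 + t)/6)*1 - t = t^(3/2)*(1 + t)/6 - t = -t + t^(3/2)*(1 + t)/6)
I(5)² = (-1*5 + 5^(3/2)*(1 + 5)/6)² = (-5 + (⅙)*(5*√5)*6)² = (-5 + 5*√5)²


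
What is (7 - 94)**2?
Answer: 7569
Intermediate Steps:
(7 - 94)**2 = (-87)**2 = 7569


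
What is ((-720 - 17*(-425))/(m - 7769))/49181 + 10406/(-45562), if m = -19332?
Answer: -630453546768/2760341215951 ≈ -0.22840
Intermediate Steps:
((-720 - 17*(-425))/(m - 7769))/49181 + 10406/(-45562) = ((-720 - 17*(-425))/(-19332 - 7769))/49181 + 10406/(-45562) = ((-720 + 7225)/(-27101))*(1/49181) + 10406*(-1/45562) = (6505*(-1/27101))*(1/49181) - 473/2071 = -6505/27101*1/49181 - 473/2071 = -6505/1332854281 - 473/2071 = -630453546768/2760341215951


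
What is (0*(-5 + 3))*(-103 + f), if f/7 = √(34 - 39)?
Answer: 0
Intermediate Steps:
f = 7*I*√5 (f = 7*√(34 - 39) = 7*√(-5) = 7*(I*√5) = 7*I*√5 ≈ 15.652*I)
(0*(-5 + 3))*(-103 + f) = (0*(-5 + 3))*(-103 + 7*I*√5) = (0*(-2))*(-103 + 7*I*√5) = 0*(-103 + 7*I*√5) = 0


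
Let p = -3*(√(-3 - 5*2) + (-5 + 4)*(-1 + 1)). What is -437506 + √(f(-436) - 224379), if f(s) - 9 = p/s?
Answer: -437506 + √(-10662959880 + 327*I*√13)/218 ≈ -4.3751e+5 + 473.68*I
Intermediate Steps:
p = -3*I*√13 (p = -3*(√(-3 - 10) - 1*0) = -3*(√(-13) + 0) = -3*(I*√13 + 0) = -3*I*√13 ≈ -10.817*I)
f(s) = 9 - 3*I*√13/s (f(s) = 9 + (-3*I*√13)/s = 9 - 3*I*√13/s)
-437506 + √(f(-436) - 224379) = -437506 + √((9 - 3*I*√13/(-436)) - 224379) = -437506 + √((9 - 3*I*√13*(-1/436)) - 224379) = -437506 + √((9 + 3*I*√13/436) - 224379) = -437506 + √(-224370 + 3*I*√13/436)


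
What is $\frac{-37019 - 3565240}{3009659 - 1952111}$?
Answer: $- \frac{1200753}{352516} \approx -3.4062$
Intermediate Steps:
$\frac{-37019 - 3565240}{3009659 - 1952111} = - \frac{3602259}{1057548} = \left(-3602259\right) \frac{1}{1057548} = - \frac{1200753}{352516}$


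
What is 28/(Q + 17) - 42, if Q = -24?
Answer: -46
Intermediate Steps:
28/(Q + 17) - 42 = 28/(-24 + 17) - 42 = 28/(-7) - 42 = 28*(-⅐) - 42 = -4 - 42 = -46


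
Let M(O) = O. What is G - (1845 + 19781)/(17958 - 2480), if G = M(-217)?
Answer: -1690176/7739 ≈ -218.40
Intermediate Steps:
G = -217
G - (1845 + 19781)/(17958 - 2480) = -217 - (1845 + 19781)/(17958 - 2480) = -217 - 21626/15478 = -217 - 1*10813/7739 = -217 - 10813/7739 = -1690176/7739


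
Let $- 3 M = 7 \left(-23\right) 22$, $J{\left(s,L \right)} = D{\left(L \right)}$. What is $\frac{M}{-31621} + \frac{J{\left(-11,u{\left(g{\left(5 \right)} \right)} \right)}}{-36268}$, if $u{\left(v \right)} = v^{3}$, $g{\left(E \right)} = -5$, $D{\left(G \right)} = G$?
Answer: $- \frac{116603381}{3440491284} \approx -0.033891$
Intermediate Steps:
$J{\left(s,L \right)} = L$
$M = \frac{3542}{3}$ ($M = - \frac{7 \left(-23\right) 22}{3} = - \frac{\left(-161\right) 22}{3} = \left(- \frac{1}{3}\right) \left(-3542\right) = \frac{3542}{3} \approx 1180.7$)
$\frac{M}{-31621} + \frac{J{\left(-11,u{\left(g{\left(5 \right)} \right)} \right)}}{-36268} = \frac{3542}{3 \left(-31621\right)} + \frac{\left(-5\right)^{3}}{-36268} = \frac{3542}{3} \left(- \frac{1}{31621}\right) - - \frac{125}{36268} = - \frac{3542}{94863} + \frac{125}{36268} = - \frac{116603381}{3440491284}$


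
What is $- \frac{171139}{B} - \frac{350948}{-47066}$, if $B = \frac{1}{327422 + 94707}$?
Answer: $- \frac{1700088280955749}{23533} \approx -7.2243 \cdot 10^{10}$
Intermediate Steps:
$B = \frac{1}{422129} \approx 2.3689 \cdot 10^{-6}$
$- \frac{171139}{B} - \frac{350948}{-47066} = - 171139 \frac{1}{\frac{1}{422129}} - \frac{350948}{-47066} = \left(-171139\right) 422129 - - \frac{175474}{23533} = -72242734931 + \frac{175474}{23533} = - \frac{1700088280955749}{23533}$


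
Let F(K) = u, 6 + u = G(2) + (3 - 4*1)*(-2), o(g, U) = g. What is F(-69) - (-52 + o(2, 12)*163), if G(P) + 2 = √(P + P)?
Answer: -278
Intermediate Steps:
G(P) = -2 + √2*√P (G(P) = -2 + √(P + P) = -2 + √(2*P) = -2 + √2*√P)
u = -4 (u = -6 + ((-2 + √2*√2) + (3 - 4*1)*(-2)) = -6 + ((-2 + 2) + (3 - 4)*(-2)) = -6 + (0 - 1*(-2)) = -6 + (0 + 2) = -6 + 2 = -4)
F(K) = -4
F(-69) - (-52 + o(2, 12)*163) = -4 - (-52 + 2*163) = -4 - (-52 + 326) = -4 - 1*274 = -4 - 274 = -278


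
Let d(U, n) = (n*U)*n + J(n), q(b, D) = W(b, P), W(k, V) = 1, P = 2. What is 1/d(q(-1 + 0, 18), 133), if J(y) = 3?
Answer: 1/17692 ≈ 5.6523e-5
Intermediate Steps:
q(b, D) = 1
d(U, n) = 3 + U*n² (d(U, n) = (n*U)*n + 3 = (U*n)*n + 3 = U*n² + 3 = 3 + U*n²)
1/d(q(-1 + 0, 18), 133) = 1/(3 + 1*133²) = 1/(3 + 1*17689) = 1/(3 + 17689) = 1/17692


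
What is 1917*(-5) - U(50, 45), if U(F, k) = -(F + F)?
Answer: -9485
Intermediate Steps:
U(F, k) = -2*F
1917*(-5) - U(50, 45) = 1917*(-5) - (-2)*50 = -9585 - 1*(-100) = -9585 + 100 = -9485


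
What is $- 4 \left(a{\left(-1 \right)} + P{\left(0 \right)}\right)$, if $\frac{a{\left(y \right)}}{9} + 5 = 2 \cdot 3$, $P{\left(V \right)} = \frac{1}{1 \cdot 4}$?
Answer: $-37$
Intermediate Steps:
$P{\left(V \right)} = \frac{1}{4}$
$a{\left(y \right)} = 9$ ($a{\left(y \right)} = -45 + 9 \cdot 2 \cdot 3 = -45 + 9 \cdot 6 = -45 + 54 = 9$)
$- 4 \left(a{\left(-1 \right)} + P{\left(0 \right)}\right) = - 4 \left(9 + \frac{1}{4}\right) = \left(-4\right) \frac{37}{4} = -37$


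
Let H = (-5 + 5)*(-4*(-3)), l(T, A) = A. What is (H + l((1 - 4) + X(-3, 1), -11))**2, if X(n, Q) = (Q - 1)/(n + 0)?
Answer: 121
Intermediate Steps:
X(n, Q) = (-1 + Q)/n
H = 0 (H = 0*12 = 0)
(H + l((1 - 4) + X(-3, 1), -11))**2 = (0 - 11)**2 = (-11)**2 = 121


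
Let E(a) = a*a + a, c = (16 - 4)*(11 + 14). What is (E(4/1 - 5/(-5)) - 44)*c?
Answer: -4200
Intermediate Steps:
c = 300 (c = 12*25 = 300)
E(a) = a + a² (E(a) = a² + a = a + a²)
(E(4/1 - 5/(-5)) - 44)*c = ((4/1 - 5/(-5))*(1 + (4/1 - 5/(-5))) - 44)*300 = ((4*1 - 5*(-⅕))*(1 + (4*1 - 5*(-⅕))) - 44)*300 = ((4 + 1)*(1 + (4 + 1)) - 44)*300 = (5*(1 + 5) - 44)*300 = (5*6 - 44)*300 = (30 - 44)*300 = -14*300 = -4200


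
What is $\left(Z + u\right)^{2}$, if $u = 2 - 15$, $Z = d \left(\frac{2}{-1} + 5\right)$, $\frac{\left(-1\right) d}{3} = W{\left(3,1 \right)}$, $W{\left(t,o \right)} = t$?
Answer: $1600$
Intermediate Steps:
$d = -9$ ($d = \left(-3\right) 3 = -9$)
$Z = -27$ ($Z = - 9 \left(\frac{2}{-1} + 5\right) = - 9 \left(2 \left(-1\right) + 5\right) = - 9 \left(-2 + 5\right) = \left(-9\right) 3 = -27$)
$u = -13$ ($u = 2 - 15 = -13$)
$\left(Z + u\right)^{2} = \left(-27 - 13\right)^{2} = \left(-40\right)^{2} = 1600$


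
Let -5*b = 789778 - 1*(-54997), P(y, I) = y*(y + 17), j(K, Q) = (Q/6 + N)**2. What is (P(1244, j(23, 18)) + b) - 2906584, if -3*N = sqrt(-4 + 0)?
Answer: -1506855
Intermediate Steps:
N = -2*I/3 (N = -sqrt(-4 + 0)/3 = -2*I/3 ≈ -0.66667*I)
j(K, Q) = (-2*I/3 + Q/6)**2 (j(K, Q) = (Q/6 - 2*I/3)**2 = (-2*I/3 + Q/6)**2)
P(y, I) = y*(17 + y)
b = -168955 (b = -(789778 - 1*(-54997))/5 = -(789778 + 54997)/5 = -1/5*844775 = -168955)
(P(1244, j(23, 18)) + b) - 2906584 = (1244*(17 + 1244) - 168955) - 2906584 = (1244*1261 - 168955) - 2906584 = (1568684 - 168955) - 2906584 = 1399729 - 2906584 = -1506855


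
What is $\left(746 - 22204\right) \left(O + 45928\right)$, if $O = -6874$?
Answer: $-838020732$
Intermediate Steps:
$\left(746 - 22204\right) \left(O + 45928\right) = \left(746 - 22204\right) \left(-6874 + 45928\right) = \left(-21458\right) 39054 = -838020732$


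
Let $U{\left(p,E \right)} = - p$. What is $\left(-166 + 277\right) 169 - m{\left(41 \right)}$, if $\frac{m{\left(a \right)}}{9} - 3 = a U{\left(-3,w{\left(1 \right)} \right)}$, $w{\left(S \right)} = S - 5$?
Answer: $17625$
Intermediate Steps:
$w{\left(S \right)} = -5 + S$
$m{\left(a \right)} = 27 + 27 a$ ($m{\left(a \right)} = 27 + 9 a \left(\left(-1\right) \left(-3\right)\right) = 27 + 9 a 3 = 27 + 9 \cdot 3 a = 27 + 27 a$)
$\left(-166 + 277\right) 169 - m{\left(41 \right)} = \left(-166 + 277\right) 169 - \left(27 + 27 \cdot 41\right) = 111 \cdot 169 - \left(27 + 1107\right) = 18759 - 1134 = 17625$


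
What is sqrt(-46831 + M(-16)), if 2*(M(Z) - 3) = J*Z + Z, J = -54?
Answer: 6*I*sqrt(1289) ≈ 215.42*I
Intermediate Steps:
M(Z) = 3 - 53*Z/2 (M(Z) = 3 + (-54*Z + Z)/2 = 3 + (-53*Z)/2 = 3 - 53*Z/2)
sqrt(-46831 + M(-16)) = sqrt(-46831 + (3 - 53/2*(-16))) = sqrt(-46831 + (3 + 424)) = sqrt(-46831 + 427) = sqrt(-46404) = 6*I*sqrt(1289)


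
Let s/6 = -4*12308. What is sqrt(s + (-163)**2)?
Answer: I*sqrt(268823) ≈ 518.48*I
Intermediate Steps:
s = -295392 (s = 6*(-4*12308) = 6*(-49232) = -295392)
sqrt(s + (-163)**2) = sqrt(-295392 + (-163)**2) = sqrt(-295392 + 26569) = sqrt(-268823) = I*sqrt(268823)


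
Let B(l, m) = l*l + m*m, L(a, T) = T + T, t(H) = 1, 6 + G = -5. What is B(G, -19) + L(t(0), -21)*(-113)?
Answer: 5228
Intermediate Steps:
G = -11 (G = -6 - 5 = -11)
L(a, T) = 2*T
B(l, m) = l**2 + m**2
B(G, -19) + L(t(0), -21)*(-113) = ((-11)**2 + (-19)**2) + (2*(-21))*(-113) = (121 + 361) - 42*(-113) = 482 + 4746 = 5228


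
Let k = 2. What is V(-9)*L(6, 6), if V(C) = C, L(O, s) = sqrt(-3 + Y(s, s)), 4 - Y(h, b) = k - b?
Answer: -9*sqrt(5) ≈ -20.125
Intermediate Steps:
Y(h, b) = 2 + b (Y(h, b) = 4 - (2 - b) = 4 + (-2 + b) = 2 + b)
L(O, s) = sqrt(-1 + s) (L(O, s) = sqrt(-3 + (2 + s)) = sqrt(-1 + s))
V(-9)*L(6, 6) = -9*sqrt(-1 + 6) = -9*sqrt(5)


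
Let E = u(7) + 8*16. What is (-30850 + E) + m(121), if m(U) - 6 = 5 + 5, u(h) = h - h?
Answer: -30706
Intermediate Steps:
u(h) = 0
m(U) = 16 (m(U) = 6 + (5 + 5) = 6 + 10 = 16)
E = 128 (E = 0 + 8*16 = 0 + 128 = 128)
(-30850 + E) + m(121) = (-30850 + 128) + 16 = -30722 + 16 = -30706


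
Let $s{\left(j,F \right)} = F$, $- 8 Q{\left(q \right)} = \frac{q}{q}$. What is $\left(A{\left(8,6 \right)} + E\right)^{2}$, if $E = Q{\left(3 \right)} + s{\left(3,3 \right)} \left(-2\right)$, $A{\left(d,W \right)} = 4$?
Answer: $\frac{289}{64} \approx 4.5156$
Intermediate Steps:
$Q{\left(q \right)} = - \frac{1}{8}$ ($Q{\left(q \right)} = - \frac{q \frac{1}{q}}{8} = \left(- \frac{1}{8}\right) 1 = - \frac{1}{8}$)
$E = - \frac{49}{8}$ ($E = - \frac{1}{8} + 3 \left(-2\right) = - \frac{1}{8} - 6 = - \frac{49}{8} \approx -6.125$)
$\left(A{\left(8,6 \right)} + E\right)^{2} = \left(4 - \frac{49}{8}\right)^{2} = \left(- \frac{17}{8}\right)^{2} = \frac{289}{64}$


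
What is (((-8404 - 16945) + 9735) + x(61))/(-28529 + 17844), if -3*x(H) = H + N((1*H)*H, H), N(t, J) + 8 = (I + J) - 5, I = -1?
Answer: 3130/2137 ≈ 1.4647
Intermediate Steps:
N(t, J) = -14 + J (N(t, J) = -8 + ((-1 + J) - 5) = -8 + (-6 + J) = -14 + J)
x(H) = 14/3 - 2*H/3 (x(H) = -(H + (-14 + H))/3 = -(-14 + 2*H)/3 = 14/3 - 2*H/3)
(((-8404 - 16945) + 9735) + x(61))/(-28529 + 17844) = (((-8404 - 16945) + 9735) + (14/3 - ⅔*61))/(-28529 + 17844) = ((-25349 + 9735) + (14/3 - 122/3))/(-10685) = (-15614 - 36)*(-1/10685) = -15650*(-1/10685) = 3130/2137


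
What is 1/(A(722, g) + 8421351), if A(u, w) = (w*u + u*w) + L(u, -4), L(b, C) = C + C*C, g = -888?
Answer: 1/7139091 ≈ 1.4007e-7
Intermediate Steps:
L(b, C) = C + C²
A(u, w) = 12 + 2*u*w (A(u, w) = (w*u + u*w) - 4*(1 - 4) = (u*w + u*w) - 4*(-3) = 2*u*w + 12 = 12 + 2*u*w)
1/(A(722, g) + 8421351) = 1/((12 + 2*722*(-888)) + 8421351) = 1/((12 - 1282272) + 8421351) = 1/(-1282260 + 8421351) = 1/7139091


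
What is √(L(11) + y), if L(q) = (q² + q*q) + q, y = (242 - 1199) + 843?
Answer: √139 ≈ 11.790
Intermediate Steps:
y = -114 (y = -957 + 843 = -114)
L(q) = q + 2*q² (L(q) = (q² + q²) + q = 2*q² + q = q + 2*q²)
√(L(11) + y) = √(11*(1 + 2*11) - 114) = √(11*(1 + 22) - 114) = √(11*23 - 114) = √(253 - 114) = √139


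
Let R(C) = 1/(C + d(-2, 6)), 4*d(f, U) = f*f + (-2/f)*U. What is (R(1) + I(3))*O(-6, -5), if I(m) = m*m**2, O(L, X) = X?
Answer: -955/7 ≈ -136.43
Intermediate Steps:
d(f, U) = f**2/4 - U/(2*f) (d(f, U) = (f*f + (-2/f)*U)/4 = (f**2 - 2*U/f)/4 = f**2/4 - U/(2*f))
I(m) = m**3
R(C) = 1/(5/2 + C) (R(C) = 1/(C + (1/4)*((-2)**3 - 2*6)/(-2)) = 1/(C + (1/4)*(-1/2)*(-8 - 12)) = 1/(C + (1/4)*(-1/2)*(-20)) = 1/(C + 5/2) = 1/(5/2 + C))
(R(1) + I(3))*O(-6, -5) = (2/(5 + 2*1) + 3**3)*(-5) = (2/(5 + 2) + 27)*(-5) = (2/7 + 27)*(-5) = (191/7)*(-5) = -955/7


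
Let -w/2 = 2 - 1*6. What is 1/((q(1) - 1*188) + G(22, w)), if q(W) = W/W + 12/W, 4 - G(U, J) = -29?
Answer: -1/142 ≈ -0.0070423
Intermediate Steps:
w = 8 (w = -2*(2 - 1*6) = -2*(2 - 6) = -2*(-4) = 8)
G(U, J) = 33 (G(U, J) = 4 - 1*(-29) = 4 + 29 = 33)
q(W) = 1 + 12/W
1/((q(1) - 1*188) + G(22, w)) = 1/(((12 + 1)/1 - 1*188) + 33) = 1/((1*13 - 188) + 33) = 1/((13 - 188) + 33) = 1/(-175 + 33) = 1/(-142) = -1/142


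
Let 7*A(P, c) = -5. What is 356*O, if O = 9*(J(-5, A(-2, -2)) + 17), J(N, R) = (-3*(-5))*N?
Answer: -185832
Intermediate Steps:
A(P, c) = -5/7 (A(P, c) = (⅐)*(-5) = -5/7)
J(N, R) = 15*N
O = -522 (O = 9*(15*(-5) + 17) = 9*(-75 + 17) = 9*(-58) = -522)
356*O = 356*(-522) = -185832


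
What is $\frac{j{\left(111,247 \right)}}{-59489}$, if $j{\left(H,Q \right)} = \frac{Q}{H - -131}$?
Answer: $- \frac{13}{757702} \approx -1.7157 \cdot 10^{-5}$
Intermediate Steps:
$j{\left(H,Q \right)} = \frac{Q}{131 + H}$ ($j{\left(H,Q \right)} = \frac{Q}{H + 131} = \frac{Q}{131 + H}$)
$\frac{j{\left(111,247 \right)}}{-59489} = \frac{247 \frac{1}{131 + 111}}{-59489} = \frac{247}{242} \left(- \frac{1}{59489}\right) = - \frac{13}{757702}$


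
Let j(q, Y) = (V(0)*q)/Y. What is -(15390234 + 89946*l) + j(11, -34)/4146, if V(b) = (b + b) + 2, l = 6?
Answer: -1122771916631/70482 ≈ -1.5930e+7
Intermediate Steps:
V(b) = 2 + 2*b (V(b) = 2*b + 2 = 2 + 2*b)
j(q, Y) = 2*q/Y (j(q, Y) = ((2 + 2*0)*q)/Y = ((2 + 0)*q)/Y = (2*q)/Y = 2*q/Y)
-(15390234 + 89946*l) + j(11, -34)/4146 = -4734/(1/((-10 + 6)*19 + 3441)) + (2*11/(-34))/4146 = -4734/(1/(-4*19 + 3441)) + (2*11*(-1/34))*(1/4146) = -4734/(1/(-76 + 3441)) - 11/17*1/4146 = -4734/(1/3365) - 11/70482 = -4734/1/3365 - 11/70482 = -4734*3365 - 11/70482 = -15929910 - 11/70482 = -1122771916631/70482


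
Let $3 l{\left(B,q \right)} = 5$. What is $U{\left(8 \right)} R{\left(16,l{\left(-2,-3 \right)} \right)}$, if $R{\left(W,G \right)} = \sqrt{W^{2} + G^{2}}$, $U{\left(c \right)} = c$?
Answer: $\frac{8 \sqrt{2329}}{3} \approx 128.69$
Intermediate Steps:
$l{\left(B,q \right)} = \frac{5}{3}$ ($l{\left(B,q \right)} = \frac{1}{3} \cdot 5 = \frac{5}{3}$)
$R{\left(W,G \right)} = \sqrt{G^{2} + W^{2}}$
$U{\left(8 \right)} R{\left(16,l{\left(-2,-3 \right)} \right)} = 8 \sqrt{\left(\frac{5}{3}\right)^{2} + 16^{2}} = 8 \sqrt{\frac{25}{9} + 256} = 8 \sqrt{\frac{2329}{9}} = 8 \frac{\sqrt{2329}}{3} = \frac{8 \sqrt{2329}}{3}$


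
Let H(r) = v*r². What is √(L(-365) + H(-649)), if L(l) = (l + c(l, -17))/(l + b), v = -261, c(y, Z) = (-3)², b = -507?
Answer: I*√5224477781162/218 ≈ 10485.0*I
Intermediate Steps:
c(y, Z) = 9
H(r) = -261*r²
L(l) = (9 + l)/(-507 + l) (L(l) = (l + 9)/(l - 507) = (9 + l)/(-507 + l))
√(L(-365) + H(-649)) = √((9 - 365)/(-507 - 365) - 261*(-649)²) = √(-356/(-872) - 261*421201) = √(-1/872*(-356) - 109933461) = √(89/218 - 109933461) = √(-23965494409/218) = I*√5224477781162/218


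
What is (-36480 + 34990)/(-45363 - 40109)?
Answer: 745/42736 ≈ 0.017433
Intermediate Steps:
(-36480 + 34990)/(-45363 - 40109) = -1490/(-85472) = -1490*(-1/85472) = 745/42736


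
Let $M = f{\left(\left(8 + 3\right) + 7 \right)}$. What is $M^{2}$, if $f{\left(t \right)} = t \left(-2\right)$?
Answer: $1296$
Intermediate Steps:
$f{\left(t \right)} = - 2 t$
$M = -36$ ($M = - 2 \left(\left(8 + 3\right) + 7\right) = - 2 \left(11 + 7\right) = \left(-2\right) 18 = -36$)
$M^{2} = \left(-36\right)^{2} = 1296$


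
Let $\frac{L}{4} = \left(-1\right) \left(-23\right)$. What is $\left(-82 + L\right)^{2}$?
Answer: $100$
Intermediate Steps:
$L = 92$ ($L = 4 \left(\left(-1\right) \left(-23\right)\right) = 4 \cdot 23 = 92$)
$\left(-82 + L\right)^{2} = \left(-82 + 92\right)^{2} = 10^{2} = 100$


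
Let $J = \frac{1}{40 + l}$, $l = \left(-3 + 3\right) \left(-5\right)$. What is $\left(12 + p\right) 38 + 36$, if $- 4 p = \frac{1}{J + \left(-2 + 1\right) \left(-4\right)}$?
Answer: $\frac{78832}{161} \approx 489.64$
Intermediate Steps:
$l = 0$ ($l = 0 \left(-5\right) = 0$)
$J = \frac{1}{40}$ ($J = \frac{1}{40 + 0} = \frac{1}{40} \approx 0.025$)
$p = - \frac{10}{161}$ ($p = - \frac{1}{4 \left(\frac{1}{40} + \left(-2 + 1\right) \left(-4\right)\right)} = - \frac{1}{4 \left(\frac{1}{40} - -4\right)} = - \frac{1}{4 \left(\frac{1}{40} + 4\right)} = - \frac{1}{4 \cdot \frac{161}{40}} = \left(- \frac{1}{4}\right) \frac{40}{161} = - \frac{10}{161} \approx -0.062112$)
$\left(12 + p\right) 38 + 36 = \left(12 - \frac{10}{161}\right) 38 + 36 = \frac{1922}{161} \cdot 38 + 36 = \frac{73036}{161} + 36 = \frac{78832}{161}$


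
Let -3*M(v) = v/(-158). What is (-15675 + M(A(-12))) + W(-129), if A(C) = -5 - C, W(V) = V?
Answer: -7491089/474 ≈ -15804.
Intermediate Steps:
M(v) = v/474 (M(v) = -v/(3*(-158)) = -v*(-1)/(3*158) = -(-1)*v/474 = v/474)
(-15675 + M(A(-12))) + W(-129) = (-15675 + (-5 - 1*(-12))/474) - 129 = (-15675 + (-5 + 12)/474) - 129 = (-15675 + (1/474)*7) - 129 = (-15675 + 7/474) - 129 = -7429943/474 - 129 = -7491089/474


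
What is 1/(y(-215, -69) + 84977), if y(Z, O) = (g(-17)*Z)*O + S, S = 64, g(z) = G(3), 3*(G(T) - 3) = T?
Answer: 1/144381 ≈ 6.9261e-6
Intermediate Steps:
G(T) = 3 + T/3
g(z) = 4 (g(z) = 3 + (⅓)*3 = 3 + 1 = 4)
y(Z, O) = 64 + 4*O*Z (y(Z, O) = (4*Z)*O + 64 = 4*O*Z + 64 = 64 + 4*O*Z)
1/(y(-215, -69) + 84977) = 1/((64 + 4*(-69)*(-215)) + 84977) = 1/((64 + 59340) + 84977) = 1/(59404 + 84977) = 1/144381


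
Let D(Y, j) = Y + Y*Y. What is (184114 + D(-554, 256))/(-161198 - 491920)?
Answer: -81746/108853 ≈ -0.75098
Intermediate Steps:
D(Y, j) = Y + Y²
(184114 + D(-554, 256))/(-161198 - 491920) = (184114 - 554*(1 - 554))/(-161198 - 491920) = (184114 - 554*(-553))/(-653118) = (184114 + 306362)*(-1/653118) = 490476*(-1/653118) = -81746/108853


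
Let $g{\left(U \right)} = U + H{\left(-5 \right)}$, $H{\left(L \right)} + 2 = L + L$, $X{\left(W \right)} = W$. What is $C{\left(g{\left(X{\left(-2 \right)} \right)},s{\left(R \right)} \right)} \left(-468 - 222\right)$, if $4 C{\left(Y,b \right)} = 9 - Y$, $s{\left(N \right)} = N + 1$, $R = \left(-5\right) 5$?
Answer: $- \frac{7935}{2} \approx -3967.5$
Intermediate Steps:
$H{\left(L \right)} = -2 + 2 L$ ($H{\left(L \right)} = -2 + \left(L + L\right) = -2 + 2 L$)
$R = -25$
$s{\left(N \right)} = 1 + N$
$g{\left(U \right)} = -12 + U$ ($g{\left(U \right)} = U + \left(-2 + 2 \left(-5\right)\right) = U - 12 = -12 + U$)
$C{\left(Y,b \right)} = \frac{9}{4} - \frac{Y}{4}$ ($C{\left(Y,b \right)} = \frac{9 - Y}{4} = \frac{9}{4} - \frac{Y}{4}$)
$C{\left(g{\left(X{\left(-2 \right)} \right)},s{\left(R \right)} \right)} \left(-468 - 222\right) = \left(\frac{9}{4} - \frac{-12 - 2}{4}\right) \left(-468 - 222\right) = \left(\frac{9}{4} - - \frac{7}{2}\right) \left(-690\right) = \left(\frac{9}{4} + \frac{7}{2}\right) \left(-690\right) = \frac{23}{4} \left(-690\right) = - \frac{7935}{2}$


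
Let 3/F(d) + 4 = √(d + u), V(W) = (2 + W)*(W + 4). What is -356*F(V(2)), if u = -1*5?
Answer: -1424 - 356*√19 ≈ -2975.8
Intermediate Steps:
V(W) = (2 + W)*(4 + W)
u = -5
F(d) = 3/(-4 + √(-5 + d)) (F(d) = 3/(-4 + √(d - 5)) = 3/(-4 + √(-5 + d)))
-356*F(V(2)) = -1068/(-4 + √(-5 + (8 + 2² + 6*2))) = -1068/(-4 + √(-5 + (8 + 4 + 12))) = -1068/(-4 + √(-5 + 24)) = -1068/(-4 + √19)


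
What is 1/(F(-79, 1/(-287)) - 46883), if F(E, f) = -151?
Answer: -1/47034 ≈ -2.1261e-5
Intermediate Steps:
1/(F(-79, 1/(-287)) - 46883) = 1/(-151 - 46883) = 1/(-47034) = -1/47034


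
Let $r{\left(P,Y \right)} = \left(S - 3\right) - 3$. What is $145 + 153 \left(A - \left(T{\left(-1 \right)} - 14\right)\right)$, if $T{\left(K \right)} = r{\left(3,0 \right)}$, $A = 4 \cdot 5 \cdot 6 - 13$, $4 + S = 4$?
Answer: $19576$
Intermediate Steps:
$S = 0$ ($S = -4 + 4 = 0$)
$A = 107$ ($A = 20 \cdot 6 - 13 = 120 - 13 = 107$)
$r{\left(P,Y \right)} = -6$ ($r{\left(P,Y \right)} = \left(0 - 3\right) - 3 = -3 - 3 = -6$)
$T{\left(K \right)} = -6$
$145 + 153 \left(A - \left(T{\left(-1 \right)} - 14\right)\right) = 145 + 153 \left(107 - \left(-6 - 14\right)\right) = 145 + 153 \left(107 - -20\right) = 145 + 153 \left(107 + 20\right) = 145 + 153 \cdot 127 = 145 + 19431 = 19576$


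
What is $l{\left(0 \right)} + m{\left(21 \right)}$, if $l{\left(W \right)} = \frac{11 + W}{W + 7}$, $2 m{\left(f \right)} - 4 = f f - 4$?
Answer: $\frac{3109}{14} \approx 222.07$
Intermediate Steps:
$m{\left(f \right)} = \frac{f^{2}}{2}$ ($m{\left(f \right)} = 2 + \frac{f f - 4}{2} = 2 + \frac{f^{2} - 4}{2} = 2 + \frac{-4 + f^{2}}{2} = 2 + \left(-2 + \frac{f^{2}}{2}\right) = \frac{f^{2}}{2}$)
$l{\left(W \right)} = \frac{11 + W}{7 + W}$
$l{\left(0 \right)} + m{\left(21 \right)} = \frac{11 + 0}{7 + 0} + \frac{21^{2}}{2} = \frac{1}{7} \cdot 11 + \frac{1}{2} \cdot 441 = \frac{1}{7} \cdot 11 + \frac{441}{2} = \frac{11}{7} + \frac{441}{2} = \frac{3109}{14}$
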